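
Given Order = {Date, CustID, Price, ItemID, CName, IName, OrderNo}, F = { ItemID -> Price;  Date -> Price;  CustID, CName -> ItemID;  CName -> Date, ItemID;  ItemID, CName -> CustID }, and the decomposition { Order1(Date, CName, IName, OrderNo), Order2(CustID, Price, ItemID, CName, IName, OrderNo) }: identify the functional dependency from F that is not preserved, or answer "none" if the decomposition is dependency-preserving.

Check Date → Price: no single fragment contains all of {Date, Price}, and the restricted closure of {Date} across the fragments never reaches {Price}.
ItemID → Price is preserved.
CustID, CName → ItemID is preserved.
CName → Date, ItemID is preserved.
ItemID, CName → CustID is preserved.

Date -> Price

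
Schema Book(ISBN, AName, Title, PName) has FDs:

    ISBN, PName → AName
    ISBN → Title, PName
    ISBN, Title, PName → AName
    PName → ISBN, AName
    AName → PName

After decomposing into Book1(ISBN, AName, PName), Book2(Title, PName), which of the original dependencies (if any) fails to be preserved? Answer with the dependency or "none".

ISBN, PName → AName lies within Book1.
ISBN → Title, PName: restricted closure across fragments reaches Title, PName.
ISBN, Title, PName → AName: restricted closure across fragments reaches AName.
PName → ISBN, AName lies within Book1.
AName → PName lies within Book1.
Every dependency is enforceable on the fragments, so the decomposition is dependency-preserving.

none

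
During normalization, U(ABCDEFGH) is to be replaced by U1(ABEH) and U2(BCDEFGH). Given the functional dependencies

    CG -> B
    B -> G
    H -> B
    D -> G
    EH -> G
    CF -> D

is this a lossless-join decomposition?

No

Common attributes: U1 ∩ U2 = {BEH}.
Closure of {BEH}: B → G applies, adding G. So (BEH)⁺ = {BEGH}.
The closure contains neither all of U1 = {ABEH} nor all of U2 = {BCDEFGH}, so the common attributes are not a superkey of either fragment. The join is lossy.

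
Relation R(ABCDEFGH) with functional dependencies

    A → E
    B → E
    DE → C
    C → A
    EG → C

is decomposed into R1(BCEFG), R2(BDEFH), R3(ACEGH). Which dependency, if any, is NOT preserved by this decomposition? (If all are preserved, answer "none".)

Check DE → C: no single fragment contains all of {CDE}, and the restricted closure of {DE} across the fragments never reaches {C}.
A → E is preserved.
B → E is preserved.
C → A is preserved.
EG → C is preserved.

DE → C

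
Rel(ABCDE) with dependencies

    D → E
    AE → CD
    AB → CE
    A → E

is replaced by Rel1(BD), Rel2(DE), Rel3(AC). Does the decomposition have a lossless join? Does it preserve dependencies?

lossy and not dependency-preserving

Lossless test (chase): Rows 1 and 2 agree on D; apply D→E and equate their E entries. No row becomes fully distinguished — the join is lossy.
Dependency preservation: the restricted closure of {AE} across the fragments never reaches {CD}, so AE → CD cannot be enforced without a join — not preserved.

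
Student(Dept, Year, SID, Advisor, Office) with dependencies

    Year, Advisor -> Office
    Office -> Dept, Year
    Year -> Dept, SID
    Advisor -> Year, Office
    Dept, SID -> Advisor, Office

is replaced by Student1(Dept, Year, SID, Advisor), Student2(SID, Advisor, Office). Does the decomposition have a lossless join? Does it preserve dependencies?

lossless and dependency-preserving

Lossless test: (SID, Advisor)⁺ = {Dept, Year, SID, Advisor, Office}, which contains all of one fragment — lossless.
Dependency preservation: Year, Advisor → Office; Office → Dept, Year; Advisor → Year, Office; Dept, SID → Advisor, Office are not contained in any single fragment, but the restricted closure of each left-hand side across the fragments still reaches the right-hand side; the remaining FDs each lie inside some fragment. All dependencies are preserved.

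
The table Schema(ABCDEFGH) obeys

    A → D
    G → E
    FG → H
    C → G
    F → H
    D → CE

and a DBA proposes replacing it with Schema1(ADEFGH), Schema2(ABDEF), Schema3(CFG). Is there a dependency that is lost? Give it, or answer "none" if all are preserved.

D → CE

Check D → CE: no single fragment contains all of {CDE}, and the restricted closure of {D} across the fragments never reaches {CE}.
A → D is preserved.
G → E is preserved.
FG → H is preserved.
C → G is preserved.
F → H is preserved.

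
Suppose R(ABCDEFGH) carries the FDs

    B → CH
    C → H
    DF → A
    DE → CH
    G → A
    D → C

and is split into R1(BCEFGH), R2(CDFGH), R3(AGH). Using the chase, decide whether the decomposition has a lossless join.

No

Chase test. Columns are ABCDEFGH; row i has aⱼ where attribute j ∈ Ri, else bᵢⱼ.
Initial tableau (one row per fragment):
  row 1: b11 a2 a3 b14 a5 a6 a7 a8
  row 2: b21 b22 a3 a4 b25 a6 a7 a8
  row 3: a1 b32 b33 b34 b35 b36 a7 a8
Rows 1 and 2 agree on G; apply G→A and equate their A entries.
Rows 1 and 3 agree on G; apply G→A and equate their A entries.
No row becomes fully distinguished — the join is lossy.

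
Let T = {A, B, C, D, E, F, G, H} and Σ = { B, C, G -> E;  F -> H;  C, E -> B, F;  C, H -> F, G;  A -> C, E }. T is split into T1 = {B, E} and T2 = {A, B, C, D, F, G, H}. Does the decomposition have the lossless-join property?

Common attributes: T1 ∩ T2 = {B}.
No dependency enlarges {B}, so (B)⁺ = {B}.
The closure contains neither all of T1 = {B, E} nor all of T2 = {A, B, C, D, F, G, H}, so the common attributes are not a superkey of either fragment. The join is lossy.

No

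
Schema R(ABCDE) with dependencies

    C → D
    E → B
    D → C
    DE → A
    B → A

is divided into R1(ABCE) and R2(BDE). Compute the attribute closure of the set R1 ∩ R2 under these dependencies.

R1 ∩ R2 = {BE}.
B → A applies, adding A
Closure: {ABE}.

ABE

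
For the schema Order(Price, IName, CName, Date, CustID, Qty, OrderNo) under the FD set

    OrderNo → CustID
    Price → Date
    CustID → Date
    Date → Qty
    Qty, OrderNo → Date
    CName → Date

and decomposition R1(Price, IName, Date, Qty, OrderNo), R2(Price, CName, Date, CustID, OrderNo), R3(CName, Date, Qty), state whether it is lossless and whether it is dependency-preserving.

lossy but dependency-preserving

Lossless test (chase): Rows 1 and 2 agree on OrderNo; apply OrderNo→CustID and equate their CustID entries. Rows 1 and 2 agree on Date; apply Date→Qty and equate their Qty entries. No row becomes fully distinguished — the join is lossy.
Dependency preservation: every FD's attributes lie within a single fragment, so each can be enforced locally — preserved.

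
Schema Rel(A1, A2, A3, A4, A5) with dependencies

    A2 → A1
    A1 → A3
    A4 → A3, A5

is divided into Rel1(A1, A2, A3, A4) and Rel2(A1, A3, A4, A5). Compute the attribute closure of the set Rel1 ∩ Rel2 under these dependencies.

A1, A3, A4, A5

Rel1 ∩ Rel2 = {A1, A3, A4}.
A4 → A3, A5 applies, adding A5
Closure: {A1, A3, A4, A5}.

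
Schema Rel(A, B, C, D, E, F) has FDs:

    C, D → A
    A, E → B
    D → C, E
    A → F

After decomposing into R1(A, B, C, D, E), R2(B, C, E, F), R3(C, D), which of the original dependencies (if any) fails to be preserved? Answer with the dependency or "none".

Check A → F: no single fragment contains all of {A, F}, and the restricted closure of {A} across the fragments never reaches {F}.
C, D → A is preserved.
A, E → B is preserved.
D → C, E is preserved.

A → F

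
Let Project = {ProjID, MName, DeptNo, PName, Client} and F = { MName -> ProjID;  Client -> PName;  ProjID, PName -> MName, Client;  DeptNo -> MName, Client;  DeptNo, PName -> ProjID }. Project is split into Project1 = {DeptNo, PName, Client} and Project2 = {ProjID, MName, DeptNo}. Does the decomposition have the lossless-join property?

Common attributes: Project1 ∩ Project2 = {DeptNo}.
Closure of {DeptNo}: DeptNo → MName, Client applies, adding MName, Client; MName → ProjID applies, adding ProjID; Client → PName applies, adding PName. So (DeptNo)⁺ = {ProjID, MName, DeptNo, PName, Client}.
This closure contains every attribute of Project1, so Project1 ∩ Project2 → Project1. The join is lossless.

Yes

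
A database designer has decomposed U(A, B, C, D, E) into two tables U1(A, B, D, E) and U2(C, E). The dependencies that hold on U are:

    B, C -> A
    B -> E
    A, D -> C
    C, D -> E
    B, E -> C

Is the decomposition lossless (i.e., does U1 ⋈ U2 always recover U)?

No

Common attributes: U1 ∩ U2 = {E}.
No dependency enlarges {E}, so (E)⁺ = {E}.
The closure contains neither all of U1 = {A, B, D, E} nor all of U2 = {C, E}, so the common attributes are not a superkey of either fragment. The join is lossy.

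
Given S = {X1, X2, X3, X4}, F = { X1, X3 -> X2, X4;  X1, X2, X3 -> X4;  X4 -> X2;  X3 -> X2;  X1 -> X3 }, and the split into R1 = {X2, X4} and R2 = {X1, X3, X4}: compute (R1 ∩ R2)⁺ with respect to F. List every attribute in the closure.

R1 ∩ R2 = {X4}.
X4 → X2 applies, adding X2
Closure: {X2, X4}.

X2, X4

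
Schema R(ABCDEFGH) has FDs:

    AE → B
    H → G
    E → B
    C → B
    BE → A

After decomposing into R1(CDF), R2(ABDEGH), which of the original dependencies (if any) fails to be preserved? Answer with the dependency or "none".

Check C → B: no single fragment contains all of {BC}, and the restricted closure of {C} across the fragments never reaches {B}.
AE → B is preserved.
H → G is preserved.
E → B is preserved.
BE → A is preserved.

C → B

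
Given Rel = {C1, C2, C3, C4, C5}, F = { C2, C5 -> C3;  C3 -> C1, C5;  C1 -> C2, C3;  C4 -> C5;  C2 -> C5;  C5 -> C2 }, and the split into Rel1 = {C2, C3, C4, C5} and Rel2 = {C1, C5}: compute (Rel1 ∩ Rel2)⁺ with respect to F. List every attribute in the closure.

Rel1 ∩ Rel2 = {C5}.
C5 → C2 applies, adding C2
C2, C5 → C3 applies, adding C3
C3 → C1, C5 applies, adding C1
Closure: {C1, C2, C3, C5}.

C1, C2, C3, C5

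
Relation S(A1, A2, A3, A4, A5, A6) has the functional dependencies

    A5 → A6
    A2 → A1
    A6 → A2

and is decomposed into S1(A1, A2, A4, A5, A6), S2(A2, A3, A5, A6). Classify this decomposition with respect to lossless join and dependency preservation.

lossy but dependency-preserving

Lossless test: (A2, A5, A6)⁺ = {A1, A2, A5, A6}, which is a superkey of neither fragment — lossy.
Dependency preservation: every FD's attributes lie within a single fragment, so each can be enforced locally — preserved.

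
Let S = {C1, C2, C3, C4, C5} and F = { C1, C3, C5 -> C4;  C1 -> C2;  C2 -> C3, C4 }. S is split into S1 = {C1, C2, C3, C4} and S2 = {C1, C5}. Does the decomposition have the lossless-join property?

Yes

Common attributes: S1 ∩ S2 = {C1}.
Closure of {C1}: C1 → C2 applies, adding C2; C2 → C3, C4 applies, adding C3, C4. So (C1)⁺ = {C1, C2, C3, C4}.
This closure contains every attribute of S1, so S1 ∩ S2 → S1. The join is lossless.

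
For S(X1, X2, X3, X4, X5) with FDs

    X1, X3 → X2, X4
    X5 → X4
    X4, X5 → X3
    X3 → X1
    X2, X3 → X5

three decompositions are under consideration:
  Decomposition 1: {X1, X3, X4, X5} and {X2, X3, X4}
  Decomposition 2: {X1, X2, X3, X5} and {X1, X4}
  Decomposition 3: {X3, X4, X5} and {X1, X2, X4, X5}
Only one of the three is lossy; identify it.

Decomposition 1: common = {X3, X4}, closure = {X1, X2, X3, X4, X5} → lossless.
Decomposition 2: common = {X1}, closure = {X1} → lossy.
Decomposition 3: common = {X4, X5}, closure = {X1, X2, X3, X4, X5} → lossless.

Decomposition 2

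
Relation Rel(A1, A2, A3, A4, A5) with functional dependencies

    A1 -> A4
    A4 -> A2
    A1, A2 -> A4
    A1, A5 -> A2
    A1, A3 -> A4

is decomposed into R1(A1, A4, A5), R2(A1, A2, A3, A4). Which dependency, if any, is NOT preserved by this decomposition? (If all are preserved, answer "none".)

none

A1 → A4 lies within R1.
A4 → A2 lies within R2.
A1, A2 → A4 lies within R2.
A1, A5 → A2: restricted closure across fragments reaches A2.
A1, A3 → A4 lies within R2.
Every dependency is enforceable on the fragments, so the decomposition is dependency-preserving.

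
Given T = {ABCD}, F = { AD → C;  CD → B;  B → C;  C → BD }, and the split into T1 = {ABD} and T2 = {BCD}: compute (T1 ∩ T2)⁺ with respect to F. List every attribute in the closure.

BCD

T1 ∩ T2 = {BD}.
B → C applies, adding C
Closure: {BCD}.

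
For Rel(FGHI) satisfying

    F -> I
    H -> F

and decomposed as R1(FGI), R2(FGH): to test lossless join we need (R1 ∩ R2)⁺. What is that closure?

R1 ∩ R2 = {FG}.
F → I applies, adding I
Closure: {FGI}.

FGI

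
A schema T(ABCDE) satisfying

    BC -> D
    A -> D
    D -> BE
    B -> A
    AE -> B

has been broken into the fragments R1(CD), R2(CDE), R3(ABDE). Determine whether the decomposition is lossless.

Chase test. Columns are ABCDE; row i has aⱼ where attribute j ∈ Ri, else bᵢⱼ.
Initial tableau (one row per fragment):
  row 1: b11 b12 a3 a4 b15
  row 2: b21 b22 a3 a4 a5
  row 3: a1 a2 b33 a4 a5
Rows 1 and 2 agree on D; apply D→BE and equate their BE entries.
Rows 1 and 3 agree on D; apply D→BE and equate their BE entries.
Rows 1 and 2 agree on B; apply B→A and equate their A entries.
Rows 1 and 3 agree on B; apply B→A and equate their A entries.
Row 1 is now all distinguished symbols — the join is lossless.

Yes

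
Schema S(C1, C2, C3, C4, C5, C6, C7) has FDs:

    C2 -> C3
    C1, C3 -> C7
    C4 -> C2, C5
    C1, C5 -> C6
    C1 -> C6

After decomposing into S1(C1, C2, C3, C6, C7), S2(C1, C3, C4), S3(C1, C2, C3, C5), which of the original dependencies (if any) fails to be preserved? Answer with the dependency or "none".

C4 -> C2, C5

Check C4 → C2, C5: no single fragment contains all of {C2, C4, C5}, and the restricted closure of {C4} across the fragments never reaches {C2, C5}.
C2 → C3 is preserved.
C1, C3 → C7 is preserved.
C1, C5 → C6 is preserved.
C1 → C6 is preserved.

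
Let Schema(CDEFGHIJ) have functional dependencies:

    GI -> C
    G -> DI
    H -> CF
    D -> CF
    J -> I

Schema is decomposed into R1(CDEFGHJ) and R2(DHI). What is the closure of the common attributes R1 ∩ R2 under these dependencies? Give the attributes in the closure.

CDFH

R1 ∩ R2 = {DH}.
H → CF applies, adding CF
Closure: {CDFH}.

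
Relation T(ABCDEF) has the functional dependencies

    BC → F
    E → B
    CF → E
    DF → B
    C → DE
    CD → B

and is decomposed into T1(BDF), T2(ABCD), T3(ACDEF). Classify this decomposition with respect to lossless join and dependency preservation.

Lossless test (chase): Rows 1 and 3 agree on DF; apply DF→B and equate their B entries. Rows 2 and 3 agree on C; apply C→DE and equate their DE entries. Rows 2 and 3 agree on BC; apply BC→F and equate their F entries. Row 2 is now all distinguished symbols — the join is lossless.
Dependency preservation: the restricted closure of {E} across the fragments never reaches {B}, so E → B cannot be enforced without a join — not preserved.

lossless but not dependency-preserving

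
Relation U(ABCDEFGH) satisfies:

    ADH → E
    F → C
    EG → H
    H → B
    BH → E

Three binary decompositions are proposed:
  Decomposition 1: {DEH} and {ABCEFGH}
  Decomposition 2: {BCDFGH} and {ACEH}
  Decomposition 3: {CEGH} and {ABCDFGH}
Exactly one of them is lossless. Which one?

Decomposition 1: common = {EH}, closure = {BEH} → lossy.
Decomposition 2: common = {CH}, closure = {BCEH} → lossy.
Decomposition 3: common = {CGH}, closure = {BCEGH} → lossless.

Decomposition 3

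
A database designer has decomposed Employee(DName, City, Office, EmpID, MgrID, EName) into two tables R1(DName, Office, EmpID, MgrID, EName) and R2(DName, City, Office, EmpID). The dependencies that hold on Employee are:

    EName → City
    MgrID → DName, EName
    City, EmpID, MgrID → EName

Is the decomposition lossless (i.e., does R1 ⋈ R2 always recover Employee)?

Common attributes: R1 ∩ R2 = {DName, Office, EmpID}.
No dependency enlarges {DName, Office, EmpID}, so (DName, Office, EmpID)⁺ = {DName, Office, EmpID}.
The closure contains neither all of R1 = {DName, Office, EmpID, MgrID, EName} nor all of R2 = {DName, City, Office, EmpID}, so the common attributes are not a superkey of either fragment. The join is lossy.

No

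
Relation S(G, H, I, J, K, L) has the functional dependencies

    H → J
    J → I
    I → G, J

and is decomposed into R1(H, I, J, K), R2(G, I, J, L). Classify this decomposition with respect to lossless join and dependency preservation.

Lossless test: (I, J)⁺ = {G, I, J}, which is a superkey of neither fragment — lossy.
Dependency preservation: every FD's attributes lie within a single fragment, so each can be enforced locally — preserved.

lossy but dependency-preserving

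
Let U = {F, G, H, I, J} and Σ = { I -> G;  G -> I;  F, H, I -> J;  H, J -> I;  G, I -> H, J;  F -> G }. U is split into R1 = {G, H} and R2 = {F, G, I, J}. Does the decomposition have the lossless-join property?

Common attributes: R1 ∩ R2 = {G}.
Closure of {G}: G → I applies, adding I; G, I → H, J applies, adding H, J. So (G)⁺ = {G, H, I, J}.
This closure contains every attribute of R1, so R1 ∩ R2 → R1. The join is lossless.

Yes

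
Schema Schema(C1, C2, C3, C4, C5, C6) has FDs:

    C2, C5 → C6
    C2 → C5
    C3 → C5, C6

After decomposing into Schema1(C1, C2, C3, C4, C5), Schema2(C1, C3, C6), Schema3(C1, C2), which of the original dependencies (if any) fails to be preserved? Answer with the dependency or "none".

Check C2, C5 → C6: no single fragment contains all of {C2, C5, C6}, and the restricted closure of {C2, C5} across the fragments never reaches {C6}.
C2 → C5 is preserved.
C3 → C5, C6 is preserved.

C2, C5 → C6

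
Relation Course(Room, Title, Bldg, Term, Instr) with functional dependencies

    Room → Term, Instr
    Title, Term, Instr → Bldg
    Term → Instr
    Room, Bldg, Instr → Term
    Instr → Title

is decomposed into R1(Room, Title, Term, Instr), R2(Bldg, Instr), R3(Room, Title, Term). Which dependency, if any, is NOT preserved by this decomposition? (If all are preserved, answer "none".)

Check Title, Term, Instr → Bldg: no single fragment contains all of {Title, Bldg, Term, Instr}, and the restricted closure of {Title, Term, Instr} across the fragments never reaches {Bldg}.
Room → Term, Instr is preserved.
Term → Instr is preserved.
Room, Bldg, Instr → Term is preserved.
Instr → Title is preserved.

Title, Term, Instr → Bldg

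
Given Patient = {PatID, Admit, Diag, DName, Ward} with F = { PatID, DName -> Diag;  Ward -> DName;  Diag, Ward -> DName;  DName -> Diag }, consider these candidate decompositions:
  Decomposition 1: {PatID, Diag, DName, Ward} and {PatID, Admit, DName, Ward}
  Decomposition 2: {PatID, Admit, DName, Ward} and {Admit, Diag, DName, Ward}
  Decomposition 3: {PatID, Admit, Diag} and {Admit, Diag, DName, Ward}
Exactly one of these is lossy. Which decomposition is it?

Decomposition 1: common = {PatID, DName, Ward}, closure = {PatID, Diag, DName, Ward} → lossless.
Decomposition 2: common = {Admit, DName, Ward}, closure = {Admit, Diag, DName, Ward} → lossless.
Decomposition 3: common = {Admit, Diag}, closure = {Admit, Diag} → lossy.

Decomposition 3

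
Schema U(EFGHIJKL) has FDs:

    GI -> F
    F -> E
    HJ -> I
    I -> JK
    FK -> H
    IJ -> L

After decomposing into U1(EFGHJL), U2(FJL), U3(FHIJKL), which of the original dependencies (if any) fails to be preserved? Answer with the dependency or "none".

GI -> F

Check GI → F: no single fragment contains all of {FGI}, and the restricted closure of {GI} across the fragments never reaches {F}.
F → E is preserved.
HJ → I is preserved.
I → JK is preserved.
FK → H is preserved.
IJ → L is preserved.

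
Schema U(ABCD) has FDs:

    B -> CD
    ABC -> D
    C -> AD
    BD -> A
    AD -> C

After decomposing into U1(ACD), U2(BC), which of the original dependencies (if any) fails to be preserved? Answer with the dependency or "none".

none

B → CD: restricted closure across fragments reaches CD.
ABC → D: restricted closure across fragments reaches D.
C → AD lies within U1.
BD → A: restricted closure across fragments reaches A.
AD → C lies within U1.
Every dependency is enforceable on the fragments, so the decomposition is dependency-preserving.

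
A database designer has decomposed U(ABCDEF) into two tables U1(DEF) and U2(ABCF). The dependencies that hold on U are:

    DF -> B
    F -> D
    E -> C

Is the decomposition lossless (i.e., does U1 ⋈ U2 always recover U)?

Common attributes: U1 ∩ U2 = {F}.
Closure of {F}: F → D applies, adding D; DF → B applies, adding B. So (F)⁺ = {BDF}.
The closure contains neither all of U1 = {DEF} nor all of U2 = {ABCF}, so the common attributes are not a superkey of either fragment. The join is lossy.

No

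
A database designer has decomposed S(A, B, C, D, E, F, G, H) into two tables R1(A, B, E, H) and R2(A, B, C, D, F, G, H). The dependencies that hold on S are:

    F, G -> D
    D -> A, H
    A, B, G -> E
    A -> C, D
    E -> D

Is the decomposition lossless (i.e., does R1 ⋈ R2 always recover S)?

Common attributes: R1 ∩ R2 = {A, B, H}.
Closure of {A, B, H}: A → C, D applies, adding C, D. So (A, B, H)⁺ = {A, B, C, D, H}.
The closure contains neither all of R1 = {A, B, E, H} nor all of R2 = {A, B, C, D, F, G, H}, so the common attributes are not a superkey of either fragment. The join is lossy.

No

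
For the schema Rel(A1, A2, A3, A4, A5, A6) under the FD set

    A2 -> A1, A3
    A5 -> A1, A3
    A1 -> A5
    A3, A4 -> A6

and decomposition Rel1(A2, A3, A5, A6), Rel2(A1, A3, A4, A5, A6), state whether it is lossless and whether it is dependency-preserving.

Lossless test: (A3, A5, A6)⁺ = {A1, A3, A5, A6}, which is a superkey of neither fragment — lossy.
Dependency preservation: A2 → A1, A3 is not contained in any single fragment, but the restricted closure of its left-hand side across the fragments still reaches the right-hand side; the remaining FDs each lie inside some fragment. All dependencies are preserved.

lossy but dependency-preserving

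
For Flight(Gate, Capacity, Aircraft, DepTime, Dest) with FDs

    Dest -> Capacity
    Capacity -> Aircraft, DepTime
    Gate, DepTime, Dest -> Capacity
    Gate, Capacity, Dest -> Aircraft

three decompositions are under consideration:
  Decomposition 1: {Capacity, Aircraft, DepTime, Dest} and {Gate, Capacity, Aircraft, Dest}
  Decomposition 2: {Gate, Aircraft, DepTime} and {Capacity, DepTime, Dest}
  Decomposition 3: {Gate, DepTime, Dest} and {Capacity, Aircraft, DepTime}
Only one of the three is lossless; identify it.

Decomposition 1

Decomposition 1: common = {Capacity, Aircraft, Dest}, closure = {Capacity, Aircraft, DepTime, Dest} → lossless.
Decomposition 2: common = {DepTime}, closure = {DepTime} → lossy.
Decomposition 3: common = {DepTime}, closure = {DepTime} → lossy.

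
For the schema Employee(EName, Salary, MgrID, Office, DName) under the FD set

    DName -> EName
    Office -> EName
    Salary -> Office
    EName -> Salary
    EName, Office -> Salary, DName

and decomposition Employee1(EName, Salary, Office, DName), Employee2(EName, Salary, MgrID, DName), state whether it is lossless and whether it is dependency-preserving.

lossless and dependency-preserving

Lossless test: (EName, Salary, DName)⁺ = {EName, Salary, Office, DName}, which contains all of one fragment — lossless.
Dependency preservation: every FD's attributes lie within a single fragment, so each can be enforced locally — preserved.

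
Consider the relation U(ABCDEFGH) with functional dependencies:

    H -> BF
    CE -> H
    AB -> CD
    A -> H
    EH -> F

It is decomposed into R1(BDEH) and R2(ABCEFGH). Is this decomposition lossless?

Common attributes: R1 ∩ R2 = {BEH}.
Closure of {BEH}: H → BF applies, adding F. So (BEH)⁺ = {BEFH}.
The closure contains neither all of R1 = {BDEH} nor all of R2 = {ABCEFGH}, so the common attributes are not a superkey of either fragment. The join is lossy.

No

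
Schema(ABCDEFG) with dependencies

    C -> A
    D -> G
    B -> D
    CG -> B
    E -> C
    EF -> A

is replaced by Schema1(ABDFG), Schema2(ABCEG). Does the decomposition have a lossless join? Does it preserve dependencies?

lossy but dependency-preserving

Lossless test: (ABG)⁺ = {ABDG}, which is a superkey of neither fragment — lossy.
Dependency preservation: EF → A is not contained in any single fragment, but the restricted closure of its left-hand side across the fragments still reaches the right-hand side; the remaining FDs each lie inside some fragment. All dependencies are preserved.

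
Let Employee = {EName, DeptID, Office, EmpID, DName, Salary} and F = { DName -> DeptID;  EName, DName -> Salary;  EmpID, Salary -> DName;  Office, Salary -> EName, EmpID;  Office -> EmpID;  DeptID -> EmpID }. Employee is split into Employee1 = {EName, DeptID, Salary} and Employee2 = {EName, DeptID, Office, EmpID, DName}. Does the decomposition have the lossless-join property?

Common attributes: Employee1 ∩ Employee2 = {EName, DeptID}.
Closure of {EName, DeptID}: DeptID → EmpID applies, adding EmpID. So (EName, DeptID)⁺ = {EName, DeptID, EmpID}.
The closure contains neither all of Employee1 = {EName, DeptID, Salary} nor all of Employee2 = {EName, DeptID, Office, EmpID, DName}, so the common attributes are not a superkey of either fragment. The join is lossy.

No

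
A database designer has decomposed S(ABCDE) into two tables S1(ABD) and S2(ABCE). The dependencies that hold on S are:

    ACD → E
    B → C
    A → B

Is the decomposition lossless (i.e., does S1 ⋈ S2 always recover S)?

Common attributes: S1 ∩ S2 = {AB}.
Closure of {AB}: B → C applies, adding C. So (AB)⁺ = {ABC}.
The closure contains neither all of S1 = {ABD} nor all of S2 = {ABCE}, so the common attributes are not a superkey of either fragment. The join is lossy.

No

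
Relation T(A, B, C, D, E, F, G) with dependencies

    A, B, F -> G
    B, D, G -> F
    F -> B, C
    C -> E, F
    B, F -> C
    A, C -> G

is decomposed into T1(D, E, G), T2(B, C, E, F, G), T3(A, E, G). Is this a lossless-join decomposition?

No

Chase test. Columns are A, B, C, D, E, F, G; row i has aⱼ where attribute j ∈ Ti, else bᵢⱼ.
Initial tableau (one row per fragment):
  row 1: b11 b12 b13 a4 a5 b16 a7
  row 2: b21 a2 a3 b24 a5 a6 a7
  row 3: a1 b32 b33 b34 a5 b36 a7
No row becomes fully distinguished — the join is lossy.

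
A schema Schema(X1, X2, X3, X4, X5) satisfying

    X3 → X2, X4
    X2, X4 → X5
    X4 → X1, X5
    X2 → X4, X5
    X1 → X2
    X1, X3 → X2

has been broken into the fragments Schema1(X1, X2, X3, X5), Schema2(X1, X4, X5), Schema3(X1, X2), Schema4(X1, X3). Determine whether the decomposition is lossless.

Chase test. Columns are X1, X2, X3, X4, X5; row i has aⱼ where attribute j ∈ Schemai, else bᵢⱼ.
Initial tableau (one row per fragment):
  row 1: a1 a2 a3 b14 a5
  row 2: a1 b22 b23 a4 a5
  row 3: a1 a2 b33 b34 b35
  row 4: a1 b42 a3 b44 b45
Rows 1 and 4 agree on X3; apply X3→X2, X4 and equate their X2, X4 entries.
Rows 1 and 4 agree on X2, X4; apply X2, X4→X5 and equate their X5 entries.
Rows 1 and 3 agree on X2; apply X2→X4, X5 and equate their X4, X5 entries.
Rows 1 and 2 agree on X1; apply X1→X2 and equate their X2 entries.
Rows 1 and 2 agree on X2; apply X2→X4, X5 and equate their X4, X5 entries.
Row 1 is now all distinguished symbols — the join is lossless.

Yes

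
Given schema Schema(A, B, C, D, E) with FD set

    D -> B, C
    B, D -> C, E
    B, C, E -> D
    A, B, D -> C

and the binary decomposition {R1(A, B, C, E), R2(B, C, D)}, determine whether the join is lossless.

No

Common attributes: R1 ∩ R2 = {B, C}.
No dependency enlarges {B, C}, so (B, C)⁺ = {B, C}.
The closure contains neither all of R1 = {A, B, C, E} nor all of R2 = {B, C, D}, so the common attributes are not a superkey of either fragment. The join is lossy.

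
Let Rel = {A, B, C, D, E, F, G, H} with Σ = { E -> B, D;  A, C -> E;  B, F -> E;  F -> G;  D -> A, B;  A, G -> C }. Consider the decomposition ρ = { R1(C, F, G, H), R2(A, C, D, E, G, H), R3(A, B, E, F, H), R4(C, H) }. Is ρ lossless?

Chase test. Columns are A, B, C, D, E, F, G, H; row i has aⱼ where attribute j ∈ Ri, else bᵢⱼ.
Initial tableau (one row per fragment):
  row 1: b11 b12 a3 b14 b15 a6 a7 a8
  row 2: a1 b22 a3 a4 a5 b26 a7 a8
  row 3: a1 a2 b33 b34 a5 a6 b37 a8
  row 4: b41 b42 a3 b44 b45 b46 b47 a8
Rows 2 and 3 agree on E; apply E→B, D and equate their B, D entries.
Rows 1 and 3 agree on F; apply F→G and equate their G entries.
Rows 2 and 3 agree on A, G; apply A, G→C and equate their C entries.
Row 3 is now all distinguished symbols — the join is lossless.

Yes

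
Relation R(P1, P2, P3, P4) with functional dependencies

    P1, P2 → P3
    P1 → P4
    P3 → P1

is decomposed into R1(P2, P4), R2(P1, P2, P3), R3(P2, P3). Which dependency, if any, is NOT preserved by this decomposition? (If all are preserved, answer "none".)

P1 → P4

Check P1 → P4: no single fragment contains all of {P1, P4}, and the restricted closure of {P1} across the fragments never reaches {P4}.
P1, P2 → P3 is preserved.
P3 → P1 is preserved.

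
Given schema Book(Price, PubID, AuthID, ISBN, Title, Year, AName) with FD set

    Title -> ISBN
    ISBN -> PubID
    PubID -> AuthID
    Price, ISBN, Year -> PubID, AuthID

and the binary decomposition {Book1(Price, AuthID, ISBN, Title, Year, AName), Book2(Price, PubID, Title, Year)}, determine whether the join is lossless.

Common attributes: Book1 ∩ Book2 = {Price, Title, Year}.
Closure of {Price, Title, Year}: Title → ISBN applies, adding ISBN; ISBN → PubID applies, adding PubID; PubID → AuthID applies, adding AuthID. So (Price, Title, Year)⁺ = {Price, PubID, AuthID, ISBN, Title, Year}.
This closure contains every attribute of Book2, so Book1 ∩ Book2 → Book2. The join is lossless.

Yes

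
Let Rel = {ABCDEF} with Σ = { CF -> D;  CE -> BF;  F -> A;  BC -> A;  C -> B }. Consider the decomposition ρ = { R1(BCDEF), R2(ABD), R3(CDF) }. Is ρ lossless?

No

Chase test. Columns are ABCDEF; row i has aⱼ where attribute j ∈ Ri, else bᵢⱼ.
Initial tableau (one row per fragment):
  row 1: b11 a2 a3 a4 a5 a6
  row 2: a1 a2 b23 a4 b25 b26
  row 3: b31 b32 a3 a4 b35 a6
Rows 1 and 3 agree on F; apply F→A and equate their A entries.
Rows 1 and 3 agree on C; apply C→B and equate their B entries.
No row becomes fully distinguished — the join is lossy.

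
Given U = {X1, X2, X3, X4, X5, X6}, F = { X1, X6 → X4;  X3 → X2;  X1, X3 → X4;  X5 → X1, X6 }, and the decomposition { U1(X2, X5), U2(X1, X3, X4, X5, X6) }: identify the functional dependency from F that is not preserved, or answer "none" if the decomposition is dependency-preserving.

Check X3 → X2: no single fragment contains all of {X2, X3}, and the restricted closure of {X3} across the fragments never reaches {X2}.
X1, X6 → X4 is preserved.
X1, X3 → X4 is preserved.
X5 → X1, X6 is preserved.

X3 → X2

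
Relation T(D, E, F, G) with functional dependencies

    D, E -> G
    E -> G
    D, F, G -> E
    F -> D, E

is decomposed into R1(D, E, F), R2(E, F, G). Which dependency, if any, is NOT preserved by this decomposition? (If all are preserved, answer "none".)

none

D, E → G: restricted closure across fragments reaches G.
E → G lies within R2.
D, F, G → E: restricted closure across fragments reaches E.
F → D, E lies within R1.
Every dependency is enforceable on the fragments, so the decomposition is dependency-preserving.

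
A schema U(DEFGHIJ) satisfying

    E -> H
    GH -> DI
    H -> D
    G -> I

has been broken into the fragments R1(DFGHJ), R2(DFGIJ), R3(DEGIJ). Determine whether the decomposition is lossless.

Chase test. Columns are DEFGHIJ; row i has aⱼ where attribute j ∈ Ri, else bᵢⱼ.
Initial tableau (one row per fragment):
  row 1: a1 b12 a3 a4 a5 b16 a7
  row 2: a1 b22 a3 a4 b25 a6 a7
  row 3: a1 a2 b33 a4 b35 a6 a7
Rows 1 and 2 agree on G; apply G→I and equate their I entries.
No row becomes fully distinguished — the join is lossy.

No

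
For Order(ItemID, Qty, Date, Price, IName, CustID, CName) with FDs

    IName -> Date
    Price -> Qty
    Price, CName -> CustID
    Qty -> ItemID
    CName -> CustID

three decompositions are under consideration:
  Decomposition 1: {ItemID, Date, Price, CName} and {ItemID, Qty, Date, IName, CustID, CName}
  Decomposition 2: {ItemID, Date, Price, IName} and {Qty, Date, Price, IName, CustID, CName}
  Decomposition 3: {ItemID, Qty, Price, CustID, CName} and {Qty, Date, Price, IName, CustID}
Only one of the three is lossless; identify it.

Decomposition 2

Decomposition 1: common = {ItemID, Date, CName}, closure = {ItemID, Date, CustID, CName} → lossy.
Decomposition 2: common = {Date, Price, IName}, closure = {ItemID, Qty, Date, Price, IName} → lossless.
Decomposition 3: common = {Qty, Price, CustID}, closure = {ItemID, Qty, Price, CustID} → lossy.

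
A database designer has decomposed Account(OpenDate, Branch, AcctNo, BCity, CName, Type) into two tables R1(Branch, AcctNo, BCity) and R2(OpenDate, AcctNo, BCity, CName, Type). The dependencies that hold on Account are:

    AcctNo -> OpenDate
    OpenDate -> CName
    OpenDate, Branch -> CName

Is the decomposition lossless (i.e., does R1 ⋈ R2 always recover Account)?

No

Common attributes: R1 ∩ R2 = {AcctNo, BCity}.
Closure of {AcctNo, BCity}: AcctNo → OpenDate applies, adding OpenDate; OpenDate → CName applies, adding CName. So (AcctNo, BCity)⁺ = {OpenDate, AcctNo, BCity, CName}.
The closure contains neither all of R1 = {Branch, AcctNo, BCity} nor all of R2 = {OpenDate, AcctNo, BCity, CName, Type}, so the common attributes are not a superkey of either fragment. The join is lossy.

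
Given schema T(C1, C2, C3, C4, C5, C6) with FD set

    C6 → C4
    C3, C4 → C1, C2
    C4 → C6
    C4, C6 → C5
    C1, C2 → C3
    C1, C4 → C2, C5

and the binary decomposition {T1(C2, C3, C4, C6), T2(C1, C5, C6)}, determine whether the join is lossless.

No

Common attributes: T1 ∩ T2 = {C6}.
Closure of {C6}: C6 → C4 applies, adding C4; C4, C6 → C5 applies, adding C5. So (C6)⁺ = {C4, C5, C6}.
The closure contains neither all of T1 = {C2, C3, C4, C6} nor all of T2 = {C1, C5, C6}, so the common attributes are not a superkey of either fragment. The join is lossy.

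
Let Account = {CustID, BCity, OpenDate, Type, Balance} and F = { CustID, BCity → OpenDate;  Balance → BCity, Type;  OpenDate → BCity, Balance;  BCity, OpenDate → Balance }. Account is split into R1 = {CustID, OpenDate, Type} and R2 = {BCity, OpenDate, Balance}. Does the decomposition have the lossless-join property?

Yes

Common attributes: R1 ∩ R2 = {OpenDate}.
Closure of {OpenDate}: OpenDate → BCity, Balance applies, adding BCity, Balance; Balance → BCity, Type applies, adding Type. So (OpenDate)⁺ = {BCity, OpenDate, Type, Balance}.
This closure contains every attribute of R2, so R1 ∩ R2 → R2. The join is lossless.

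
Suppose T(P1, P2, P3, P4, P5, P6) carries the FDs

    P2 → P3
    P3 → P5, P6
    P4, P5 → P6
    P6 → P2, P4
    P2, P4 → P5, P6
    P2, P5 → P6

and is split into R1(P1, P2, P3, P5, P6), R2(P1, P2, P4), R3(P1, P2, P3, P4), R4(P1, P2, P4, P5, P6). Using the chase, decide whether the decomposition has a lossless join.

Yes

Chase test. Columns are P1, P2, P3, P4, P5, P6; row i has aⱼ where attribute j ∈ Ri, else bᵢⱼ.
Initial tableau (one row per fragment):
  row 1: a1 a2 a3 b14 a5 a6
  row 2: a1 a2 b23 a4 b25 b26
  row 3: a1 a2 a3 a4 b35 b36
  row 4: a1 a2 b43 a4 a5 a6
Rows 1 and 2 agree on P2; apply P2→P3 and equate their P3 entries.
Rows 1 and 4 agree on P2; apply P2→P3 and equate their P3 entries.
Rows 1 and 2 agree on P3; apply P3→P5, P6 and equate their P5, P6 entries.
Rows 1 and 3 agree on P3; apply P3→P5, P6 and equate their P5, P6 entries.
Rows 1 and 2 agree on P6; apply P6→P2, P4 and equate their P2, P4 entries.
Row 1 is now all distinguished symbols — the join is lossless.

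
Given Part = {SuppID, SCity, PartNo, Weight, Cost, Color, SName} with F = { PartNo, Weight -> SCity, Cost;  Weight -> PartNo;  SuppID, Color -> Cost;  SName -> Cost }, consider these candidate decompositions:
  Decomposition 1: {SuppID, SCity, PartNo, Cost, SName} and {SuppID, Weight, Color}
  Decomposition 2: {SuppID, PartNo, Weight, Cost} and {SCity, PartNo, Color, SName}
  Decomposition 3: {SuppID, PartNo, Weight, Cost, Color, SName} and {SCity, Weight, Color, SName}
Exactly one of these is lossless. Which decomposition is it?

Decomposition 3

Decomposition 1: common = {SuppID}, closure = {SuppID} → lossy.
Decomposition 2: common = {PartNo}, closure = {PartNo} → lossy.
Decomposition 3: common = {Weight, Color, SName}, closure = {SCity, PartNo, Weight, Cost, Color, SName} → lossless.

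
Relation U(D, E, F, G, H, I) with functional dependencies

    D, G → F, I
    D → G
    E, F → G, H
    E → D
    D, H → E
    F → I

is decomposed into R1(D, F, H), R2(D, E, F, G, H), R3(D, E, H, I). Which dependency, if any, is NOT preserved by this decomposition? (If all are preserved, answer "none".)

F → I

Check F → I: no single fragment contains all of {F, I}, and the restricted closure of {F} across the fragments never reaches {I}.
D, G → F, I is preserved.
D → G is preserved.
E, F → G, H is preserved.
E → D is preserved.
D, H → E is preserved.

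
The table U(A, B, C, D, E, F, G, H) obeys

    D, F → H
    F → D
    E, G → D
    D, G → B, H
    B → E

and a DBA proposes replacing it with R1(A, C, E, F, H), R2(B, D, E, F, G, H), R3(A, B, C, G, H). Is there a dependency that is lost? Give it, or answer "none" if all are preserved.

D, F → H lies within R2.
F → D lies within R2.
E, G → D lies within R2.
D, G → B, H lies within R2.
B → E lies within R2.
Every dependency is enforceable on the fragments, so the decomposition is dependency-preserving.

none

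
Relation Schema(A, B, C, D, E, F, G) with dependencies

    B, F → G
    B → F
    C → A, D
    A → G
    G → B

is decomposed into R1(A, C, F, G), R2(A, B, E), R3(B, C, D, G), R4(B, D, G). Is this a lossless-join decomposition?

No

Chase test. Columns are A, B, C, D, E, F, G; row i has aⱼ where attribute j ∈ Ri, else bᵢⱼ.
Initial tableau (one row per fragment):
  row 1: a1 b12 a3 b14 b15 a6 a7
  row 2: a1 a2 b23 b24 a5 b26 b27
  row 3: b31 a2 a3 a4 b35 b36 a7
  row 4: b41 a2 b43 a4 b45 b46 a7
Rows 2 and 3 agree on B; apply B→F and equate their F entries.
Rows 2 and 4 agree on B; apply B→F and equate their F entries.
Rows 1 and 3 agree on C; apply C→A, D and equate their A, D entries.
Rows 1 and 2 agree on A; apply A→G and equate their G entries.
Rows 1 and 2 agree on G; apply G→B and equate their B entries.
Rows 1 and 2 agree on B; apply B→F and equate their F entries.
No row becomes fully distinguished — the join is lossy.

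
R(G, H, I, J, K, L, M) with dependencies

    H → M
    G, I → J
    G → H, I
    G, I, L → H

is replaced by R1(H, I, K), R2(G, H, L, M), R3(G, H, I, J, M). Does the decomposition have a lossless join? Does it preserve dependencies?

lossy but dependency-preserving

Lossless test (chase): Rows 1 and 2 agree on H; apply H→M and equate their M entries. Rows 2 and 3 agree on G; apply G→H, I and equate their H, I entries. Rows 2 and 3 agree on G, I; apply G, I→J and equate their J entries. No row becomes fully distinguished — the join is lossy.
Dependency preservation: G, I, L → H is not contained in any single fragment, but the restricted closure of its left-hand side across the fragments still reaches the right-hand side; the remaining FDs each lie inside some fragment. All dependencies are preserved.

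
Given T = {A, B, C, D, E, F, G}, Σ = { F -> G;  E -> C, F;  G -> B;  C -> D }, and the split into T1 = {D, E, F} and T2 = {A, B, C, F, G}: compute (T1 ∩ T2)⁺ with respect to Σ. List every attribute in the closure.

B, F, G

T1 ∩ T2 = {F}.
F → G applies, adding G
G → B applies, adding B
Closure: {B, F, G}.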